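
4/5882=2/2941 = 0.00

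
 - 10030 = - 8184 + -1846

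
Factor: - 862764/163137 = - 2^2*7^1 *13^( - 1 ) * 47^( - 1 )*89^(  -  1 )*10271^1=- 287588/54379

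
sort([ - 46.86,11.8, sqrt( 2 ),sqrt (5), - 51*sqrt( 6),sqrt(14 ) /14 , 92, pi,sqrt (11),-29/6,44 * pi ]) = [  -  51 * sqrt( 6 ), - 46.86, - 29/6, sqrt(14 )/14, sqrt(2),sqrt(5),pi,sqrt(11),11.8, 92 , 44*pi] 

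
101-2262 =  - 2161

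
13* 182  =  2366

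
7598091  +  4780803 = 12378894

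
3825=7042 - 3217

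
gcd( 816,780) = 12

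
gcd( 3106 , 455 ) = 1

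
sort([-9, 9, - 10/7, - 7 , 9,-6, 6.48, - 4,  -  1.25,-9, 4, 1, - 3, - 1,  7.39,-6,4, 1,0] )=[-9,  -  9, - 7, -6,  -  6, - 4, - 3, - 10/7, - 1.25,-1,  0,1,1,4,  4, 6.48, 7.39,  9,9] 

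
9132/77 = 118 + 46/77 = 118.60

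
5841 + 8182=14023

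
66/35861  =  66/35861 = 0.00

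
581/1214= 581/1214 =0.48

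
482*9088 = 4380416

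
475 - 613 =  - 138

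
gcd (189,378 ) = 189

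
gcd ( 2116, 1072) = 4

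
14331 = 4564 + 9767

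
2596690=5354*485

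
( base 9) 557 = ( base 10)457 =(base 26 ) HF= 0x1C9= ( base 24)J1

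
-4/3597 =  - 1 + 3593/3597=- 0.00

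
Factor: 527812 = 2^2*127^1 * 1039^1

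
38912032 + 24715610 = 63627642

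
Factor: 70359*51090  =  3594641310 = 2^1*3^2*5^1*13^1*47^1*131^1*499^1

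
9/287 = 9/287 = 0.03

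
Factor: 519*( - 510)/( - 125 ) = 52938/25 = 2^1*3^2*5^(-2)*17^1*173^1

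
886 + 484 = 1370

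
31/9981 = 31/9981 = 0.00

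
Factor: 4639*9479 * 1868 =2^2 * 467^1 * 4639^1 * 9479^1 = 82141715308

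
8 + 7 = 15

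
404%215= 189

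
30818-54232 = -23414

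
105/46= 2 + 13/46 = 2.28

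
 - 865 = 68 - 933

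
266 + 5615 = 5881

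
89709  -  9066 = 80643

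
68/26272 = 17/6568= 0.00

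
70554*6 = 423324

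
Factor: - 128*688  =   - 2^11 * 43^1 = - 88064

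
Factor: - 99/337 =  - 3^2*11^1 * 337^( - 1)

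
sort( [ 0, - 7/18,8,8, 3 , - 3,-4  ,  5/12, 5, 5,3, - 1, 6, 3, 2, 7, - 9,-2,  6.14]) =[ - 9, -4, - 3, - 2, - 1, - 7/18,  0 , 5/12,2,3, 3,3, 5,5, 6, 6.14,7,8, 8]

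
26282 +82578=108860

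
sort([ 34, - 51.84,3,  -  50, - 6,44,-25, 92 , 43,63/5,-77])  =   [  -  77,-51.84, - 50, - 25, - 6,3, 63/5 , 34 , 43, 44 , 92]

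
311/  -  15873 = - 311/15873= - 0.02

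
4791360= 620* 7728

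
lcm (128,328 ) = 5248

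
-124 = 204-328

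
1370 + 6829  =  8199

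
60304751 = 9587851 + 50716900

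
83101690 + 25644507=108746197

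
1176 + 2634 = 3810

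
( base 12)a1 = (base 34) 3J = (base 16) 79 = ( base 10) 121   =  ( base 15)81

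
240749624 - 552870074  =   - 312120450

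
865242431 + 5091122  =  870333553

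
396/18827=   396/18827=0.02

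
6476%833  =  645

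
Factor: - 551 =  - 19^1 * 29^1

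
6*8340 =50040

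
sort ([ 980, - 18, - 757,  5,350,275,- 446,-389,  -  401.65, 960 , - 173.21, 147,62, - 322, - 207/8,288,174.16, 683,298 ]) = [ - 757,  -  446, - 401.65,-389, - 322,  -  173.21,-207/8, - 18,  5,62,147, 174.16, 275, 288,298, 350, 683 , 960, 980]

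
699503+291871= 991374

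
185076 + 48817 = 233893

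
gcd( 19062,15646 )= 2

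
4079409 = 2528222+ 1551187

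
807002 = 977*826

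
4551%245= 141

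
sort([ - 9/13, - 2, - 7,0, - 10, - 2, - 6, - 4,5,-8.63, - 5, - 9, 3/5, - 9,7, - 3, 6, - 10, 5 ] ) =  [ - 10,-10, - 9,-9, -8.63, - 7, - 6, - 5,  -  4 , -3,- 2, -2,- 9/13,  0,  3/5,5 , 5, 6,7]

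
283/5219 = 283/5219 = 0.05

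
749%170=69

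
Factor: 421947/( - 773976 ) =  - 2^ ( - 3)*3^1 * 7^(  -  1)*17^( - 1)*173^1 = - 519/952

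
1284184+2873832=4158016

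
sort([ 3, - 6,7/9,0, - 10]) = [-10 ,  -  6, 0,7/9,3] 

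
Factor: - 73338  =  -2^1*3^1*17^1*719^1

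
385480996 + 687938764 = 1073419760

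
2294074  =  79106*29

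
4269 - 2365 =1904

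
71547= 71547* 1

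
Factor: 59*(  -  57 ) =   -  3363 = - 3^1 * 19^1*59^1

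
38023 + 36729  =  74752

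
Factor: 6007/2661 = 3^( - 1)*887^( - 1 )*6007^1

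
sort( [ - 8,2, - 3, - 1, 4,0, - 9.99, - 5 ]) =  [ - 9.99,  -  8, - 5 , - 3, - 1, 0, 2,4] 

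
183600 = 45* 4080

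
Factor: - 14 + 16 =2^1 = 2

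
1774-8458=-6684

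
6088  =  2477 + 3611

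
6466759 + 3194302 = 9661061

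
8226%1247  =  744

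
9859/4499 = 2 + 861/4499=2.19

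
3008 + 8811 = 11819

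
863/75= 11 + 38/75 = 11.51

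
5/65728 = 5/65728 = 0.00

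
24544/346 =12272/173 = 70.94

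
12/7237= 12/7237 = 0.00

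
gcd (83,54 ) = 1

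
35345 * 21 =742245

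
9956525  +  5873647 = 15830172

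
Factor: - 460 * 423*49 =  - 2^2*3^2*5^1 * 7^2* 23^1*47^1 = - 9534420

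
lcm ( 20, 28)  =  140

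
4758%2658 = 2100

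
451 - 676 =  - 225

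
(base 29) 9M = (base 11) 238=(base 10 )283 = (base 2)100011011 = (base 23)C7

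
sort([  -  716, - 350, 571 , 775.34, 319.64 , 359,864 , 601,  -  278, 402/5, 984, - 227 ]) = [  -  716, -350, - 278, - 227, 402/5, 319.64 , 359, 571 , 601, 775.34, 864,984 ]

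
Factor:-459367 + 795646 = 3^1*197^1 * 569^1 = 336279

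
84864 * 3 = 254592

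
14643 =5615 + 9028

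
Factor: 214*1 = 2^1*107^1 = 214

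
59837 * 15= 897555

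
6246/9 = 694 = 694.00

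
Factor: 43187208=2^3*3^1*17^1*  151^1*701^1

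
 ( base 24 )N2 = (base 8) 1052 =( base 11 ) 464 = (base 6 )2322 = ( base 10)554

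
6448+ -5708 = 740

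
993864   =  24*41411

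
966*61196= 59115336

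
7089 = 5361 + 1728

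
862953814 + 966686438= 1829640252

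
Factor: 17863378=2^1*13^1*31^1*37^1  *599^1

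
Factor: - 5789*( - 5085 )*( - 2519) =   -  3^2*5^1*7^1*11^1*113^1*229^1*827^1=-74151966735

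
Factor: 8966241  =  3^3*83^1*4001^1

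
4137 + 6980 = 11117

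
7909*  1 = 7909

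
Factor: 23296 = 2^8*7^1*13^1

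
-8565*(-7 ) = 59955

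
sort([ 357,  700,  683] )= [ 357,683, 700 ] 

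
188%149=39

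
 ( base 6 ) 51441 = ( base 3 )100102021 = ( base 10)6865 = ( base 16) 1AD1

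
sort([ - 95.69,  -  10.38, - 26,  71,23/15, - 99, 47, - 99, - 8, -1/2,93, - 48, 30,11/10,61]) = [-99,  -  99,-95.69, -48,  -  26, - 10.38  ,-8, - 1/2,11/10,  23/15, 30, 47, 61, 71 , 93 ] 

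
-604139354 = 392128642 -996267996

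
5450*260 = 1417000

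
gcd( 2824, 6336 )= 8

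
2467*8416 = 20762272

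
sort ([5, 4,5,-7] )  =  [ - 7, 4,5,5]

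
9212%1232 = 588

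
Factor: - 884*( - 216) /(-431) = -2^5 * 3^3*13^1 * 17^1*431^(-1 ) = -190944/431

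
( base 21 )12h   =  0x1f4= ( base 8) 764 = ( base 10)500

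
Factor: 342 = 2^1*3^2*19^1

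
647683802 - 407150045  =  240533757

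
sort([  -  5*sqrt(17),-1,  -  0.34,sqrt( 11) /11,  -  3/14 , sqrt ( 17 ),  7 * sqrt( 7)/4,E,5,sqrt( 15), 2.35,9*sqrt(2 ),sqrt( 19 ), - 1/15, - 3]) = [-5 * sqrt( 17), - 3,  -  1,  -  0.34, - 3/14,-1/15,sqrt( 11)/11,2.35, E,sqrt( 15),sqrt( 17),sqrt(19 ),7*sqrt (7 )/4, 5, 9*sqrt(2) ] 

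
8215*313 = 2571295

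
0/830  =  0 = 0.00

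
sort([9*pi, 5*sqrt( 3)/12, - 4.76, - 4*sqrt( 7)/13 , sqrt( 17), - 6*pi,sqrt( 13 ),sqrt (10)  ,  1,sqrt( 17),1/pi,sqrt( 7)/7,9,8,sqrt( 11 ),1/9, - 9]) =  [ - 6*pi  , - 9, - 4.76, - 4*sqrt( 7)/13, 1/9,1/pi,  sqrt( 7 ) /7,5 * sqrt( 3 )/12,1, sqrt( 10 ),sqrt(11 ),sqrt(13 ),sqrt( 17),sqrt( 17), 8, 9,9*pi] 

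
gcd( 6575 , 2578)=1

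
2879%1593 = 1286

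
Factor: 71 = 71^1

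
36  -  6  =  30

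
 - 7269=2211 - 9480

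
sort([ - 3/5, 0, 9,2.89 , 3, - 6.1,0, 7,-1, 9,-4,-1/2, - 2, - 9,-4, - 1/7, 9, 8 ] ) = [ - 9  , - 6.1,-4, - 4, - 2,  -  1, -3/5, - 1/2, - 1/7,0, 0, 2.89,3, 7, 8, 9, 9, 9]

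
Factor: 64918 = 2^1*7^1*4637^1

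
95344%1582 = 424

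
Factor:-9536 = - 2^6*149^1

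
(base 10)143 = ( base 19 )7A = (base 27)58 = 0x8F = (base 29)4r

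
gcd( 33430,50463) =1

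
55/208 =55/208 = 0.26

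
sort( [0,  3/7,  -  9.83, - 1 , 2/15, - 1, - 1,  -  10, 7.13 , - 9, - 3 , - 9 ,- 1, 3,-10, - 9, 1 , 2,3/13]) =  [ - 10, - 10, - 9.83, - 9,-9 , - 9 ,- 3, - 1 , - 1, - 1,  -  1 , 0,  2/15,3/13,3/7, 1, 2 , 3, 7.13] 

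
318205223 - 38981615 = 279223608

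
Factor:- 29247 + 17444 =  -11803= - 11^1*29^1*37^1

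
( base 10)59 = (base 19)32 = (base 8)73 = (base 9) 65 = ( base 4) 323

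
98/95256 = 1/972 = 0.00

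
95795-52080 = 43715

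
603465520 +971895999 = 1575361519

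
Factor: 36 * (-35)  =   -2^2*3^2*5^1*7^1 = -  1260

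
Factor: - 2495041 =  - 163^1*15307^1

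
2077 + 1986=4063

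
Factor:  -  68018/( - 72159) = 2^1*3^( - 1)*67^(-1)* 71^1* 359^( - 1 )*479^1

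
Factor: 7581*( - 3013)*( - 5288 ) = 120786132264 =2^3 * 3^1*7^1*19^2*23^1*131^1 * 661^1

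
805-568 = 237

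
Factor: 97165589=37^1*53^1*49549^1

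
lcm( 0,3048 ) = 0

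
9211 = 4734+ 4477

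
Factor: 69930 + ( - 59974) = 9956 = 2^2*19^1*131^1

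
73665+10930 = 84595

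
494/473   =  494/473 = 1.04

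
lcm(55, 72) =3960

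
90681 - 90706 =-25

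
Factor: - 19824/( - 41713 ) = 2^4* 3^1*101^(- 1) = 48/101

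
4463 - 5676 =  - 1213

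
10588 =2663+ 7925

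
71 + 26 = 97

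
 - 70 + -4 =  - 74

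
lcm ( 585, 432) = 28080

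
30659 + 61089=91748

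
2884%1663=1221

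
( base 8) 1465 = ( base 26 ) 15f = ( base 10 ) 821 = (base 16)335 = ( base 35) NG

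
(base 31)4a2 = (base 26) 63m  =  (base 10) 4156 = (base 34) 3K8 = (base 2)1000000111100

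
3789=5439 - 1650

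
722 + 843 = 1565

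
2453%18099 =2453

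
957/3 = 319= 319.00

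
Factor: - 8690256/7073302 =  - 4345128/3536651 = -  2^3*3^2*29^1*283^ ( - 1)*2081^1*12497^( - 1 )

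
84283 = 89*947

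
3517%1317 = 883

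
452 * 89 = 40228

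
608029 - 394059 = 213970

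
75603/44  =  1718 + 1/4=1718.25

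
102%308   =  102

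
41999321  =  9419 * 4459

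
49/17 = 49/17 = 2.88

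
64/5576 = 8/697 = 0.01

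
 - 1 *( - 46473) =46473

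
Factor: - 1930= - 2^1 * 5^1*193^1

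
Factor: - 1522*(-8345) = 2^1 * 5^1 * 761^1 * 1669^1 = 12701090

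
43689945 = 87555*499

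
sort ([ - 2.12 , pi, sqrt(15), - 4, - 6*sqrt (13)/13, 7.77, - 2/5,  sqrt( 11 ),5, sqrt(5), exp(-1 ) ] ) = [ - 4, - 2.12,-6*sqrt( 13)/13, - 2/5, exp ( - 1),sqrt(5), pi,  sqrt( 11 ), sqrt( 15),5,7.77]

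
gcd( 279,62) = 31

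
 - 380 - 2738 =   -  3118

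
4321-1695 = 2626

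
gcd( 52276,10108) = 28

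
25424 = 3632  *7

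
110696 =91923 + 18773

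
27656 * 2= 55312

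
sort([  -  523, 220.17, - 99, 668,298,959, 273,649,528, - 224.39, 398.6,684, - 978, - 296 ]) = [ - 978, - 523, -296, - 224.39,-99,220.17, 273, 298, 398.6,528,649,668,  684,  959] 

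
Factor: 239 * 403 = 96317 = 13^1 * 31^1*239^1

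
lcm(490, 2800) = 19600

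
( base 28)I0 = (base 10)504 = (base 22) 10k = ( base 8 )770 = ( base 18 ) 1a0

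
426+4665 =5091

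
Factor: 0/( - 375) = 0  =  0^1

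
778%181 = 54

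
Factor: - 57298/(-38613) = 2^1*3^( - 1)*61^ ( - 1)*211^ (- 1)*28649^1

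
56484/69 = 18828/23 = 818.61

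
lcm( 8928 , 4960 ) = 44640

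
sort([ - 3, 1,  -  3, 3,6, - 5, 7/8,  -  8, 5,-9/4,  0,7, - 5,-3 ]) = [  -  8, - 5,-5,-3, - 3, - 3, - 9/4,0,7/8, 1,3, 5, 6, 7] 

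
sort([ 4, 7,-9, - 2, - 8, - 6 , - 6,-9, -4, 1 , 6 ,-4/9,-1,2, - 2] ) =[ - 9, - 9, - 8, - 6, - 6, - 4, - 2, - 2  , - 1,  -  4/9,1,2,4, 6, 7]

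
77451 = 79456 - 2005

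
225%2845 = 225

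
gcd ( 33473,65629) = 1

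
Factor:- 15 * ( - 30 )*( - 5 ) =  - 2250  =  - 2^1*3^2*5^3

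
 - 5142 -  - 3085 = - 2057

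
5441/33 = 164  +  29/33  =  164.88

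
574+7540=8114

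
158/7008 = 79/3504 = 0.02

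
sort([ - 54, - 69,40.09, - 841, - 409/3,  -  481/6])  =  [ -841, - 409/3,-481/6,  -  69,- 54, 40.09 ] 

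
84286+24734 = 109020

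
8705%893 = 668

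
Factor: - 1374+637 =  - 737=-11^1*67^1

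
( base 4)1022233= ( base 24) 877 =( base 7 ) 16642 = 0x12af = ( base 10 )4783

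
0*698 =0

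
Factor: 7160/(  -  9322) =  - 3580/4661= -2^2*5^1 * 59^ ( - 1)*79^ ( - 1) * 179^1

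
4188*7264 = 30421632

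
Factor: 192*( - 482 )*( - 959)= 88749696 = 2^7* 3^1*7^1*137^1*241^1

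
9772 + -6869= 2903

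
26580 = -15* (- 1772 ) 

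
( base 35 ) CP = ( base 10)445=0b110111101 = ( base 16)1bd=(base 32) DT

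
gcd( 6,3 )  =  3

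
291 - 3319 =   -  3028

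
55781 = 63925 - 8144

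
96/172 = 24/43=0.56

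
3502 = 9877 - 6375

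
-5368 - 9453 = -14821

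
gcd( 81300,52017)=3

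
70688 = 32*2209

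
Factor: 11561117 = 11561117^1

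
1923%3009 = 1923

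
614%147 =26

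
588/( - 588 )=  - 1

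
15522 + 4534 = 20056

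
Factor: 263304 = 2^3 * 3^3 * 23^1 * 53^1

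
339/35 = 9 + 24/35 = 9.69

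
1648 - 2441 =  -  793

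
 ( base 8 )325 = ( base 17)c9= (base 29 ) 7a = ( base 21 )A3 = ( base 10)213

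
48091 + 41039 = 89130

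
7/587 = 7/587 = 0.01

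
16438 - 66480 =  -50042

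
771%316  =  139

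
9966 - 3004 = 6962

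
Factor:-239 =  - 239^1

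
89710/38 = 44855/19 = 2360.79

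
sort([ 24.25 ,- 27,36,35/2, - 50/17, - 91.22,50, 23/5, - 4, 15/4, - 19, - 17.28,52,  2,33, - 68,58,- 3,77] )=[ - 91.22,- 68, - 27,  -  19,-17.28, - 4, - 3,-50/17, 2,15/4,23/5, 35/2 , 24.25,33,36,50,  52,58, 77 ] 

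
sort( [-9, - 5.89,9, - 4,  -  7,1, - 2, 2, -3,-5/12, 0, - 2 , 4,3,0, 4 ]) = [  -  9, - 7, - 5.89,-4, - 3, - 2, - 2, - 5/12, 0, 0, 1, 2, 3, 4, 4,  9]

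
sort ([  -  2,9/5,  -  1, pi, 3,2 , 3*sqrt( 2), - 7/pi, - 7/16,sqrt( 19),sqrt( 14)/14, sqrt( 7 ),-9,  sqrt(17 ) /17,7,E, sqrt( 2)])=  [-9  ,  -  7/pi,  -  2, - 1, - 7/16,sqrt( 17 ) /17,  sqrt(14) /14,sqrt( 2), 9/5,2, sqrt( 7 ),E,3, pi , 3*sqrt( 2), sqrt( 19), 7 ]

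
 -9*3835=- 34515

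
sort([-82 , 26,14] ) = [ - 82,  14, 26]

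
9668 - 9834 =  -166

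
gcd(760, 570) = 190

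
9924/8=2481/2 = 1240.50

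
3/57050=3/57050 =0.00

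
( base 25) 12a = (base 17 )265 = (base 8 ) 1255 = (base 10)685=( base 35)JK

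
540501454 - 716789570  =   - 176288116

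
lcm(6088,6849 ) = 54792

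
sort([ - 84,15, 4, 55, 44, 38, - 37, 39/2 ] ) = [- 84,-37,  4,15, 39/2, 38, 44,  55]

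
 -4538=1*(-4538)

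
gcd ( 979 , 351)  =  1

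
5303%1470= 893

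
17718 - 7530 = 10188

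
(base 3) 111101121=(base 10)9763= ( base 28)CCJ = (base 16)2623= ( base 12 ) 5797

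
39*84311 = 3288129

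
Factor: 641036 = 2^2*11^1*17^1*857^1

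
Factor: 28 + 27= 55 = 5^1* 11^1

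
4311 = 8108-3797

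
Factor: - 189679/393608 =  - 2^(  -  3 )* 7^4 * 79^1*49201^(  -  1)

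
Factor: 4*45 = 2^2*3^2*5^1=180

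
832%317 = 198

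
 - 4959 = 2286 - 7245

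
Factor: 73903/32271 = 3^( - 1)*31^ ( - 1 )*263^1*281^1*347^( - 1)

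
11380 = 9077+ 2303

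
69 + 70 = 139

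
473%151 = 20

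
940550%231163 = 15898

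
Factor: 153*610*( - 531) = -2^1*3^4 * 5^1*17^1*59^1*61^1=- 49558230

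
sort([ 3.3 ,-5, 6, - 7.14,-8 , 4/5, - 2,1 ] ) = [-8, - 7.14, - 5,  -  2, 4/5,  1, 3.3,6] 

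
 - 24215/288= - 24215/288 = - 84.08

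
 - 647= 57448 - 58095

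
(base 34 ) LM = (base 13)448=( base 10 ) 736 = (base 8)1340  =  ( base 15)341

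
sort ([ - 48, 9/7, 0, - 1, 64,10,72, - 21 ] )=[ - 48, - 21, - 1, 0, 9/7,  10,64, 72]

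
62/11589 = 62/11589 = 0.01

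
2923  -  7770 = -4847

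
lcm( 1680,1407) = 112560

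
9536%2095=1156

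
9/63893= 9/63893 = 0.00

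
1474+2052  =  3526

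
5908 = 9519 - 3611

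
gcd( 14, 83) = 1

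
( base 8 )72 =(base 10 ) 58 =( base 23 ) 2C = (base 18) 34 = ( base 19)31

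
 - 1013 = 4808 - 5821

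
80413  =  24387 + 56026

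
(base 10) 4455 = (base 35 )3MA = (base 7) 15663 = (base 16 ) 1167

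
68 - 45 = 23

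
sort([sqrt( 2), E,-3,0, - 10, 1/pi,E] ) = [-10 , - 3 , 0, 1/pi, sqrt( 2 ), E, E ]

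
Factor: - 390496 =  - 2^5*12203^1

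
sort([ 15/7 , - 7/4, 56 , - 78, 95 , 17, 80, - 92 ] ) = [ - 92, - 78, - 7/4, 15/7, 17, 56,80,95 ] 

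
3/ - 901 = -3/901 = -0.00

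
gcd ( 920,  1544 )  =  8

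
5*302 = 1510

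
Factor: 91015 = 5^1*109^1*167^1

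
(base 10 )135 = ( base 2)10000111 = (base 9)160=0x87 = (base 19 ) 72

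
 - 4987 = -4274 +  - 713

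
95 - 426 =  -331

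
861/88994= 861/88994 = 0.01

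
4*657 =2628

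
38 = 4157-4119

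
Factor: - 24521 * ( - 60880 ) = 1492838480 = 2^4*5^1*7^1*31^1*113^1 * 761^1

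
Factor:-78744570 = - 2^1 * 3^1 * 5^1*29^1*90511^1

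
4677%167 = 1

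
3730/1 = 3730 = 3730.00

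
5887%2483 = 921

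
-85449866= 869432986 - 954882852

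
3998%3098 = 900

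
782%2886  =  782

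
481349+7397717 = 7879066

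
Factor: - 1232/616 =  - 2^1 = - 2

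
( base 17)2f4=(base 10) 837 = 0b1101000101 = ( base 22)1g1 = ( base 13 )4c5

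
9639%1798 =649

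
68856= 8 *8607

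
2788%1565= 1223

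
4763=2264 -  - 2499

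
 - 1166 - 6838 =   -  8004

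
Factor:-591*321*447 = -3^3*107^1*149^1*197^1= -84800817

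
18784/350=9392/175 = 53.67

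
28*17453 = 488684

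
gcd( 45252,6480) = 108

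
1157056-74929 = 1082127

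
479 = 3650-3171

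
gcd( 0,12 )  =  12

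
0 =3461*0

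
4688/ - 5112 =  - 586/639 =- 0.92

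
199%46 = 15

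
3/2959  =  3/2959=0.00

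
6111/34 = 6111/34 = 179.74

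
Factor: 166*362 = 2^2*83^1 * 181^1 = 60092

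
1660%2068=1660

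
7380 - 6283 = 1097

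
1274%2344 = 1274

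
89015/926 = 96 + 119/926 = 96.13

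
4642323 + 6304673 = 10946996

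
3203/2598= 1 + 605/2598 = 1.23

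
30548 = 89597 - 59049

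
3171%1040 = 51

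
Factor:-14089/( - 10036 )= 2^(-2 )*13^(-1 )*73^1 = 73/52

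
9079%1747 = 344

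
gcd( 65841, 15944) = 1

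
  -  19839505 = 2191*(-9055 ) 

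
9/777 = 3/259= 0.01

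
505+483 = 988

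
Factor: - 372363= - 3^1*124121^1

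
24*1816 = 43584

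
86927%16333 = 5262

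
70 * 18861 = 1320270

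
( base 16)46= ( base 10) 70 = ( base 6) 154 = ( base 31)28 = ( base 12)5a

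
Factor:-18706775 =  - 5^2*748271^1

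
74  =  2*37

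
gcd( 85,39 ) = 1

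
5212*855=4456260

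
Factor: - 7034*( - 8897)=2^1 * 7^1*31^1*41^1 * 3517^1 = 62581498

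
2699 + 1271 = 3970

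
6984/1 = 6984  =  6984.00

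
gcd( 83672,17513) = 1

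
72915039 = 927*78657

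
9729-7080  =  2649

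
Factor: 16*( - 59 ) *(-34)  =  2^5 * 17^1 *59^1 = 32096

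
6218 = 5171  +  1047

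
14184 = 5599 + 8585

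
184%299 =184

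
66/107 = 66/107 = 0.62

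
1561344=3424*456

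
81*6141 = 497421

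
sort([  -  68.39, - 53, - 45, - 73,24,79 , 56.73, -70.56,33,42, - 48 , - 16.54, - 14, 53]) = [ - 73,-70.56, -68.39, - 53, - 48, - 45, - 16.54, - 14, 24,33,  42, 53, 56.73,79]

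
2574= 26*99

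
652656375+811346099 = 1464002474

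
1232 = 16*77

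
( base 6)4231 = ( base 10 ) 955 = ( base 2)1110111011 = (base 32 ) TR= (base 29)13R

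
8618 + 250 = 8868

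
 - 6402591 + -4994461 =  - 11397052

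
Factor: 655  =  5^1*131^1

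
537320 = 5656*95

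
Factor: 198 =2^1 * 3^2*11^1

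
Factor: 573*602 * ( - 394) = -135908724 = - 2^2 * 3^1*7^1*43^1*191^1 * 197^1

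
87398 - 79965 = 7433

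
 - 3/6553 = -1+6550/6553 = - 0.00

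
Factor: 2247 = 3^1*7^1 *107^1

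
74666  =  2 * 37333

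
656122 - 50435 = 605687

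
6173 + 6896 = 13069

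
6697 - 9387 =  - 2690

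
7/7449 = 7/7449 = 0.00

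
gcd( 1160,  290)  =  290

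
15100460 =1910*7906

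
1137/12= 379/4 = 94.75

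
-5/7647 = - 1 + 7642/7647=-0.00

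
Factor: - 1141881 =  - 3^1*13^1*19^1*23^1*67^1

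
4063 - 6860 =-2797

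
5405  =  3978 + 1427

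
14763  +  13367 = 28130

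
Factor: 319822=2^1 * 159911^1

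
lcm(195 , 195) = 195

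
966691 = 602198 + 364493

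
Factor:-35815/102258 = -2^(  -  1)*3^( - 2)*5^1*23^( - 1)*29^1 =- 145/414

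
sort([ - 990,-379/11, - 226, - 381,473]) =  [ - 990, - 381, - 226, - 379/11,473]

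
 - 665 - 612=  -  1277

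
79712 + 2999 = 82711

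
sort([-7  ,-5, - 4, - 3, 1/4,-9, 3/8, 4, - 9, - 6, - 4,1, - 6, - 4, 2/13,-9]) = [-9,  -  9, - 9, - 7, - 6, - 6, - 5, - 4, - 4, - 4, - 3, 2/13,1/4, 3/8, 1, 4]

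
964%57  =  52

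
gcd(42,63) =21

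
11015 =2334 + 8681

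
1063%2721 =1063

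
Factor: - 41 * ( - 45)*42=2^1*  3^3*5^1*7^1 * 41^1 =77490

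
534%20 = 14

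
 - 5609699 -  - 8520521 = 2910822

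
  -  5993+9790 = 3797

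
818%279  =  260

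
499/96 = 5 + 19/96 = 5.20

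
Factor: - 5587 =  - 37^1 * 151^1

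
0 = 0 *4422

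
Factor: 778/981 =2^1*3^( - 2)  *109^( - 1 )*389^1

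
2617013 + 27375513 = 29992526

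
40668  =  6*6778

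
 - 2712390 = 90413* ( -30)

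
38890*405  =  15750450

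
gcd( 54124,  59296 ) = 4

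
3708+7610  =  11318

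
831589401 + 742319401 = 1573908802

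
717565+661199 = 1378764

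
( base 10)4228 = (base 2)1000010000100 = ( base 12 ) 2544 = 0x1084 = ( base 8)10204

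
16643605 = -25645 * ( - 649)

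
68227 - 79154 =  - 10927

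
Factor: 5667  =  3^1*1889^1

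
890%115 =85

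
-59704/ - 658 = 90 + 242/329 = 90.74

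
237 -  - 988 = 1225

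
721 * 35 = 25235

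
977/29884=977/29884 = 0.03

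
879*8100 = 7119900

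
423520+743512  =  1167032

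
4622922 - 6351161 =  - 1728239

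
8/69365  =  8/69365 = 0.00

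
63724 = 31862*2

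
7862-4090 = 3772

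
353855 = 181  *1955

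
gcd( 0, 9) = 9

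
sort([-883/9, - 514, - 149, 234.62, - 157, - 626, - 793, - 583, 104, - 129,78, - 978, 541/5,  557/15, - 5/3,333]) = [ - 978, - 793, - 626,-583, - 514, - 157, - 149, - 129 ,- 883/9, - 5/3, 557/15, 78, 104,541/5,234.62, 333]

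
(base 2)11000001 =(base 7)364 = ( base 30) 6d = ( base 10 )193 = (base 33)5s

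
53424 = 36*1484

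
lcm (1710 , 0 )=0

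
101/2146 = 101/2146 = 0.05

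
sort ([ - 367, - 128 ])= [ - 367, -128]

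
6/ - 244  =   - 1 + 119/122 = - 0.02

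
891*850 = 757350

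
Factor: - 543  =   - 3^1*181^1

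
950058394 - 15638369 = 934420025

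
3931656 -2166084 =1765572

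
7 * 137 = 959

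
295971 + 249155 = 545126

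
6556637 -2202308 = 4354329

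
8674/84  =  103 + 11/42 = 103.26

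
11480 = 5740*2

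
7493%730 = 193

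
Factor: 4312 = 2^3*7^2*11^1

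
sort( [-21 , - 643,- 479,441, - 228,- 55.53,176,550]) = [ - 643,-479,- 228, - 55.53, - 21, 176,441, 550]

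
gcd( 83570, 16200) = 10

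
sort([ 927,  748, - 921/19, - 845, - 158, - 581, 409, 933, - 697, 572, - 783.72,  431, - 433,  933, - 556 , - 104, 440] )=[ - 845 , -783.72, - 697, - 581, - 556,-433, - 158, - 104, -921/19 , 409,431, 440,  572,748,927, 933, 933 ] 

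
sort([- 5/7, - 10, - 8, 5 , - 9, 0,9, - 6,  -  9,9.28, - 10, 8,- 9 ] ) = [ - 10,-10,  -  9, - 9, - 9, - 8, - 6, - 5/7,0,  5,  8, 9,9.28]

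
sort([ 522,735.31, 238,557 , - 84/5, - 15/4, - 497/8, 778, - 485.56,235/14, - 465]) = [ - 485.56, - 465,-497/8, - 84/5 , - 15/4,235/14,238,522,557, 735.31,778 ]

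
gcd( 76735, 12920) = 5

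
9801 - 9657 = 144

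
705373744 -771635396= - 66261652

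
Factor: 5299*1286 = 2^1*7^1 * 643^1*757^1 = 6814514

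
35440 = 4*8860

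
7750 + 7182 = 14932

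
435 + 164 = 599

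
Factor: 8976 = 2^4 * 3^1*11^1*17^1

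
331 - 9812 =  - 9481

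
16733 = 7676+9057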